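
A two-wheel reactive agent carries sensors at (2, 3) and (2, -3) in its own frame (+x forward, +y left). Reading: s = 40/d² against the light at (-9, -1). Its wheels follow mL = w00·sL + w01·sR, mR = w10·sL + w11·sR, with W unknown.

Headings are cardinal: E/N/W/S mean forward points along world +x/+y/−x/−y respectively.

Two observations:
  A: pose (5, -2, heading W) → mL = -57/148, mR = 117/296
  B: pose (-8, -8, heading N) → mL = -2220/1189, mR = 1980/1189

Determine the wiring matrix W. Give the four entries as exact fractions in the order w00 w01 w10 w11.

obs A: pose=(5,-2,W) → sL=1/4, sR=10/37, mL=-57/148, mR=117/296
obs B: pose=(-8,-8,N) → sL=40/29, sR=40/41, mL=-2220/1189, mR=1980/1189
sensor matrix S = [[1/4, 10/37], [40/29, 40/41]]; det S = -5670/43993
solve [mL_A; mL_B] = S·[w00; w01] and [mR_A; mR_B] = S·[w10; w11]:
  w00 = -1, w01 = -1/2, w10 = 1/2, w11 = 1

-1 -1/2 1/2 1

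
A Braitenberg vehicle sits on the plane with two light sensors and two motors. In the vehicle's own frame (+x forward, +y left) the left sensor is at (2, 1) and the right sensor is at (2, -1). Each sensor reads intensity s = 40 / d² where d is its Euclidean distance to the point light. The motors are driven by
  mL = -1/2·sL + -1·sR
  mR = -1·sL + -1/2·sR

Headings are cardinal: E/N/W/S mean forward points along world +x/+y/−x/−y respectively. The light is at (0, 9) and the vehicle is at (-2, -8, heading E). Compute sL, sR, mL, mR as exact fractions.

5/32 10/81 -1045/5184 -565/2592

left sensor world pos  = (0, -7); dL² = 256
right sensor world pos = (0, -9); dR² = 324
sL = 40/256 = 5/32
sR = 40/324 = 10/81
mL = -1/2·sL + -1·sR = -1045/5184
mR = -1·sL + -1/2·sR = -565/2592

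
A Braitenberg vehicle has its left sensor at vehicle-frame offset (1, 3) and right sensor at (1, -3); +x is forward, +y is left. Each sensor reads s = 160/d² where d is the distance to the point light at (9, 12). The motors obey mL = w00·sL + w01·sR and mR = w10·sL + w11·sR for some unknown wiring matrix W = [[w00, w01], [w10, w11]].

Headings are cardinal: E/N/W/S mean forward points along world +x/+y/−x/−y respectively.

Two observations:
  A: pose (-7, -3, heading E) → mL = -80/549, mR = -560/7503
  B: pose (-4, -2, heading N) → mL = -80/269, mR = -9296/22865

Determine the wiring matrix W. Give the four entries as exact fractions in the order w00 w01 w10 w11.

obs A: pose=(-7,-3,E) → sL=160/369, sR=160/549, mL=-80/549, mR=-560/7503
obs B: pose=(-4,-2,N) → sL=32/85, sR=160/269, mL=-80/269, mR=-9296/22865
sensor matrix S = [[160/369, 160/549], [32/85, 160/269]]; det S = 15253504/102933657
solve [mL_A; mL_B] = S·[w00; w01] and [mR_A; mR_B] = S·[w10; w11]:
  w00 = 0, w01 = -1/2, w10 = 1/2, w11 = -1

0 -1/2 1/2 -1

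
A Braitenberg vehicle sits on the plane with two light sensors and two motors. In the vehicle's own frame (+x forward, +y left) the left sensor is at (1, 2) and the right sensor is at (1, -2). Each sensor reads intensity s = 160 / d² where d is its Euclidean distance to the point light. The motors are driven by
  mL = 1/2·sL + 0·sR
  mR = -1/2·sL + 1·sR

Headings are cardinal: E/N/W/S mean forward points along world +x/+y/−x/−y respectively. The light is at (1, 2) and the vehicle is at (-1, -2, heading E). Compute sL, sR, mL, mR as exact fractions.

32 160/37 16 -432/37

left sensor world pos  = (0, 0); dL² = 5
right sensor world pos = (0, -4); dR² = 37
sL = 160/5 = 32
sR = 160/37 = 160/37
mL = 1/2·sL + 0·sR = 16
mR = -1/2·sL + 1·sR = -432/37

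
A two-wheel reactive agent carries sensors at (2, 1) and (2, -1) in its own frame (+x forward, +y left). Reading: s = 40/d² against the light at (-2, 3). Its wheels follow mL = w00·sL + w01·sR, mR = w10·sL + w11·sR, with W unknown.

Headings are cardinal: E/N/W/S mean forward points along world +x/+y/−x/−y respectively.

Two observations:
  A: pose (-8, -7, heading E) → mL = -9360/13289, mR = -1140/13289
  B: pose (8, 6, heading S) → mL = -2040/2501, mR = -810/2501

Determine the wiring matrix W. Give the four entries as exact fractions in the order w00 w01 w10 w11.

-1 -1 1/2 -1

obs A: pose=(-8,-7,E) → sL=40/97, sR=40/137, mL=-9360/13289, mR=-1140/13289
obs B: pose=(8,6,S) → sL=20/61, sR=20/41, mL=-2040/2501, mR=-810/2501
sensor matrix S = [[40/97, 40/137], [20/61, 20/41]]; det S = 3504000/33235789
solve [mL_A; mL_B] = S·[w00; w01] and [mR_A; mR_B] = S·[w10; w11]:
  w00 = -1, w01 = -1, w10 = 1/2, w11 = -1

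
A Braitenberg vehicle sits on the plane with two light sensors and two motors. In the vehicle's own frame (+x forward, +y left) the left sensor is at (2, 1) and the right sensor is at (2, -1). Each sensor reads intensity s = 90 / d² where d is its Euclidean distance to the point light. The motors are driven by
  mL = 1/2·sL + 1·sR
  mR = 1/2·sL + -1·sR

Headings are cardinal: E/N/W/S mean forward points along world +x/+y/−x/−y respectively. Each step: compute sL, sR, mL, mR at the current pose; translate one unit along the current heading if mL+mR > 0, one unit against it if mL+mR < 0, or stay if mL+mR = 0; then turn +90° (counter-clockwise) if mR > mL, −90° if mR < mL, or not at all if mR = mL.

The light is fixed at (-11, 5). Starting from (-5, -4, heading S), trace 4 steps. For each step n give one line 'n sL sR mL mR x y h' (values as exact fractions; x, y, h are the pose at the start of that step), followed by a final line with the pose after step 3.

0 9/17 45/73 2187/2482 -873/2482 -5 -4 S
1 90/137 90/97 16695/13289 -7965/13289 -5 -5 W
2 9/8 9/10 117/80 -27/80 -6 -5 N
3 90/113 90/149 16875/16837 -3465/16837 -6 -4 E
final -5 -4 S

n=0: pose=(-5,-4,S); sL=9/17, sR=45/73; mL=2187/2482, mR=-873/2482; mL+mR=9/17 → advance +1; mR−mL=-90/73 → turn -1·90°
n=1: pose=(-5,-5,W); sL=90/137, sR=90/97; mL=16695/13289, mR=-7965/13289; mL+mR=90/137 → advance +1; mR−mL=-180/97 → turn -1·90°
n=2: pose=(-6,-5,N); sL=9/8, sR=9/10; mL=117/80, mR=-27/80; mL+mR=9/8 → advance +1; mR−mL=-9/5 → turn -1·90°
n=3: pose=(-6,-4,E); sL=90/113, sR=90/149; mL=16875/16837, mR=-3465/16837; mL+mR=90/113 → advance +1; mR−mL=-180/149 → turn -1·90°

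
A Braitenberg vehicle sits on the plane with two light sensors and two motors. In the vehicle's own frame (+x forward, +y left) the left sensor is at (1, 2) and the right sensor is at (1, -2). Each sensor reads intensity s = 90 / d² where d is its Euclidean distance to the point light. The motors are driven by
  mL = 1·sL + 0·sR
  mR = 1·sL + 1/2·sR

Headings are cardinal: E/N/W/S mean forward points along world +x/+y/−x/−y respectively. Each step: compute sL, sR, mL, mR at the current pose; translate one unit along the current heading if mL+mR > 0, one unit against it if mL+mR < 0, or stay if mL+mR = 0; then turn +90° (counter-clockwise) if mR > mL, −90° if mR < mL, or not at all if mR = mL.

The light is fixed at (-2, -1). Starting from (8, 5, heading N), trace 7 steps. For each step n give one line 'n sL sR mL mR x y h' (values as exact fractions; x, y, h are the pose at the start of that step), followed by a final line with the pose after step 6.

n=0: pose=(8,5,N); sL=90/113, sR=90/193; mL=90/113, mR=22455/21809; mL+mR=39825/21809 → advance +1; mR−mL=45/193 → turn +1·90°
n=1: pose=(8,6,W); sL=45/53, sR=5/9; mL=45/53, mR=1075/954; mL+mR=1885/954 → advance +1; mR−mL=5/18 → turn +1·90°
n=2: pose=(7,6,S); sL=90/157, sR=18/17; mL=90/157, mR=2943/2669; mL+mR=4473/2669 → advance +1; mR−mL=9/17 → turn +1·90°
n=3: pose=(7,5,E); sL=45/82, sR=45/58; mL=45/82, mR=4455/4756; mL+mR=7065/4756 → advance +1; mR−mL=45/116 → turn +1·90°
n=4: pose=(8,5,N); sL=90/113, sR=90/193; mL=90/113, mR=22455/21809; mL+mR=39825/21809 → advance +1; mR−mL=45/193 → turn +1·90°
n=5: pose=(8,6,W); sL=45/53, sR=5/9; mL=45/53, mR=1075/954; mL+mR=1885/954 → advance +1; mR−mL=5/18 → turn +1·90°
n=6: pose=(7,6,S); sL=90/157, sR=18/17; mL=90/157, mR=2943/2669; mL+mR=4473/2669 → advance +1; mR−mL=9/17 → turn +1·90°

0 90/113 90/193 90/113 22455/21809 8 5 N
1 45/53 5/9 45/53 1075/954 8 6 W
2 90/157 18/17 90/157 2943/2669 7 6 S
3 45/82 45/58 45/82 4455/4756 7 5 E
4 90/113 90/193 90/113 22455/21809 8 5 N
5 45/53 5/9 45/53 1075/954 8 6 W
6 90/157 18/17 90/157 2943/2669 7 6 S
final 7 5 E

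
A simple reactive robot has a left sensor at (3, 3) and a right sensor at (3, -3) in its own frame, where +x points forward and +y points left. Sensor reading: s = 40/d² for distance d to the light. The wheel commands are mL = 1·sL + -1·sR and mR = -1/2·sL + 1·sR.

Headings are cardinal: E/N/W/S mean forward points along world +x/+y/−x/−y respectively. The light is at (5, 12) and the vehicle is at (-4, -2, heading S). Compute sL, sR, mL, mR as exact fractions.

8/65 40/433 864/28145 868/28145

left sensor world pos  = (-1, -5); dL² = 325
right sensor world pos = (-7, -5); dR² = 433
sL = 40/325 = 8/65
sR = 40/433 = 40/433
mL = 1·sL + -1·sR = 864/28145
mR = -1/2·sL + 1·sR = 868/28145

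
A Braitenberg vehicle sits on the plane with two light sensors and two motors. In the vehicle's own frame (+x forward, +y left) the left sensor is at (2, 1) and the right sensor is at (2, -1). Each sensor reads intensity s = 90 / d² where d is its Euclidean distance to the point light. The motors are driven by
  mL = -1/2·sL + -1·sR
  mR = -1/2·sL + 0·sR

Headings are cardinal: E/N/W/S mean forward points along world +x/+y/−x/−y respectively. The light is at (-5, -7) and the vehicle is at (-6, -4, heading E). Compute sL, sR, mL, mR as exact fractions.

left sensor world pos  = (-4, -3); dL² = 17
right sensor world pos = (-4, -5); dR² = 5
sL = 90/17 = 90/17
sR = 90/5 = 18
mL = -1/2·sL + -1·sR = -351/17
mR = -1/2·sL + 0·sR = -45/17

90/17 18 -351/17 -45/17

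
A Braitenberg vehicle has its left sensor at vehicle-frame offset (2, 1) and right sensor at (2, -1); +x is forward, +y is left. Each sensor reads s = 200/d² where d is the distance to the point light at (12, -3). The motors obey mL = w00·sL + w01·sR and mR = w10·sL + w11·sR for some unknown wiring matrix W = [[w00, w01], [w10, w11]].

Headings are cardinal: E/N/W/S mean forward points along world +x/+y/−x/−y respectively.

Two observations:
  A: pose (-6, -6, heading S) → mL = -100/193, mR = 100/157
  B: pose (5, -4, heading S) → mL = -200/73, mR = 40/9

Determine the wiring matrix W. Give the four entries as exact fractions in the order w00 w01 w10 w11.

obs A: pose=(-6,-6,S) → sL=100/157, sR=100/193, mL=-100/193, mR=100/157
obs B: pose=(5,-4,S) → sL=40/9, sR=200/73, mL=-200/73, mR=40/9
sensor matrix S = [[100/157, 100/193], [40/9, 200/73]]; det S = -11104000/19907757
solve [mL_A; mL_B] = S·[w00; w01] and [mR_A; mR_B] = S·[w10; w11]:
  w00 = 0, w01 = -1, w10 = 1, w11 = 0

0 -1 1 0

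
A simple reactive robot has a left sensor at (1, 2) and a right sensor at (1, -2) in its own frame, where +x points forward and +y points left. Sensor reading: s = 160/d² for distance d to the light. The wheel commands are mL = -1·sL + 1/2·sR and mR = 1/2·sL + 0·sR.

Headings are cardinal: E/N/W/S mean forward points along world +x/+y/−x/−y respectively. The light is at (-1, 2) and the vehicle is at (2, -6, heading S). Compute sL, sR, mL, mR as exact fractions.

80/53 80/41 -1160/2173 40/53

left sensor world pos  = (4, -7); dL² = 106
right sensor world pos = (0, -7); dR² = 82
sL = 160/106 = 80/53
sR = 160/82 = 80/41
mL = -1·sL + 1/2·sR = -1160/2173
mR = 1/2·sL + 0·sR = 40/53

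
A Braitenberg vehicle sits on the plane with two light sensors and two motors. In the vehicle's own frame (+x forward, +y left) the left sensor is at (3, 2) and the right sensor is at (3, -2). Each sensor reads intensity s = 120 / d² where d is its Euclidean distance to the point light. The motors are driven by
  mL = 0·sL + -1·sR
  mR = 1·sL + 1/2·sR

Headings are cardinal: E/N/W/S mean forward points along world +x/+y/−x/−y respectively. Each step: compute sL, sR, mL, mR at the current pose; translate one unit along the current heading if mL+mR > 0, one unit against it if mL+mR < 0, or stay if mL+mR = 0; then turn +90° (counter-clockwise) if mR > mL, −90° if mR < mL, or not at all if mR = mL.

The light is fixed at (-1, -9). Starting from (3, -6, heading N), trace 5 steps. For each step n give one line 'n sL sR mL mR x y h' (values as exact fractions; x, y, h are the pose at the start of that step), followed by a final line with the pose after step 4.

n=0: pose=(3,-6,N); sL=3, sR=5/3; mL=-5/3, mR=23/6; mL+mR=13/6 → advance +1; mR−mL=11/2 → turn +1·90°
n=1: pose=(3,-5,W); sL=24, sR=120/37; mL=-120/37, mR=948/37; mL+mR=828/37 → advance +1; mR−mL=1068/37 → turn +1·90°
n=2: pose=(2,-5,S); sL=60/13, sR=60; mL=-60, mR=450/13; mL+mR=-330/13 → advance -1; mR−mL=1230/13 → turn +1·90°
n=3: pose=(2,-4,E); sL=24/17, sR=8/3; mL=-8/3, mR=140/51; mL+mR=4/51 → advance +1; mR−mL=92/17 → turn +1·90°
n=4: pose=(3,-4,N); sL=30/17, sR=6/5; mL=-6/5, mR=201/85; mL+mR=99/85 → advance +1; mR−mL=303/85 → turn +1·90°

0 3 5/3 -5/3 23/6 3 -6 N
1 24 120/37 -120/37 948/37 3 -5 W
2 60/13 60 -60 450/13 2 -5 S
3 24/17 8/3 -8/3 140/51 2 -4 E
4 30/17 6/5 -6/5 201/85 3 -4 N
final 3 -3 W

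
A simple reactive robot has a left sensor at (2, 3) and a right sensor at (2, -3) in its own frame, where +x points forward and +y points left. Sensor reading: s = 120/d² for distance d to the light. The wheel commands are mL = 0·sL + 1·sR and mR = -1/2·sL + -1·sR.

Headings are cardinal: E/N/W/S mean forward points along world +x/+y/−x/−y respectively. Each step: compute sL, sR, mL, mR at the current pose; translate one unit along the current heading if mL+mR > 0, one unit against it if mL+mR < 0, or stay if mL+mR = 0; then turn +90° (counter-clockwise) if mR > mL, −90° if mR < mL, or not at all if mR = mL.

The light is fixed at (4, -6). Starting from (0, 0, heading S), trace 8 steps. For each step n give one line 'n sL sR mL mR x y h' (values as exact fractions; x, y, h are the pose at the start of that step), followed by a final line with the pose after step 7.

0 120/17 24/13 24/13 -1188/221 0 0 S
1 30/13 15/17 15/17 -450/221 0 1 W
2 40/39 40/27 40/27 -700/351 1 1 N
3 60/41 12 12 -522/41 1 0 E
4 120/17 24/13 24/13 -1188/221 0 0 S
5 30/13 15/17 15/17 -450/221 0 1 W
6 40/39 40/27 40/27 -700/351 1 1 N
7 60/41 12 12 -522/41 1 0 E
final 0 0 S

n=0: pose=(0,0,S); sL=120/17, sR=24/13; mL=24/13, mR=-1188/221; mL+mR=-60/17 → advance -1; mR−mL=-1596/221 → turn -1·90°
n=1: pose=(0,1,W); sL=30/13, sR=15/17; mL=15/17, mR=-450/221; mL+mR=-15/13 → advance -1; mR−mL=-645/221 → turn -1·90°
n=2: pose=(1,1,N); sL=40/39, sR=40/27; mL=40/27, mR=-700/351; mL+mR=-20/39 → advance -1; mR−mL=-1220/351 → turn -1·90°
n=3: pose=(1,0,E); sL=60/41, sR=12; mL=12, mR=-522/41; mL+mR=-30/41 → advance -1; mR−mL=-1014/41 → turn -1·90°
n=4: pose=(0,0,S); sL=120/17, sR=24/13; mL=24/13, mR=-1188/221; mL+mR=-60/17 → advance -1; mR−mL=-1596/221 → turn -1·90°
n=5: pose=(0,1,W); sL=30/13, sR=15/17; mL=15/17, mR=-450/221; mL+mR=-15/13 → advance -1; mR−mL=-645/221 → turn -1·90°
n=6: pose=(1,1,N); sL=40/39, sR=40/27; mL=40/27, mR=-700/351; mL+mR=-20/39 → advance -1; mR−mL=-1220/351 → turn -1·90°
n=7: pose=(1,0,E); sL=60/41, sR=12; mL=12, mR=-522/41; mL+mR=-30/41 → advance -1; mR−mL=-1014/41 → turn -1·90°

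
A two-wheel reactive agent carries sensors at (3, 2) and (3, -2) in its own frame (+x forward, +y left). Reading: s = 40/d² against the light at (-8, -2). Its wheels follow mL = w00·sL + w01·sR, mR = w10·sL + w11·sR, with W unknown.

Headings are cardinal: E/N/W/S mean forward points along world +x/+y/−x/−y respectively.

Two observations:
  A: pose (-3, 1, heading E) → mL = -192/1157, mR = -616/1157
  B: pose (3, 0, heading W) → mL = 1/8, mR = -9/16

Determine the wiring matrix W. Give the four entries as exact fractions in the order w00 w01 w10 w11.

1 -1 -1/2 -1/2

obs A: pose=(-3,1,E) → sL=40/89, sR=8/13, mL=-192/1157, mR=-616/1157
obs B: pose=(3,0,W) → sL=5/8, sR=1/2, mL=1/8, mR=-9/16
sensor matrix S = [[40/89, 8/13], [5/8, 1/2]]; det S = -185/1157
solve [mL_A; mL_B] = S·[w00; w01] and [mR_A; mR_B] = S·[w10; w11]:
  w00 = 1, w01 = -1, w10 = -1/2, w11 = -1/2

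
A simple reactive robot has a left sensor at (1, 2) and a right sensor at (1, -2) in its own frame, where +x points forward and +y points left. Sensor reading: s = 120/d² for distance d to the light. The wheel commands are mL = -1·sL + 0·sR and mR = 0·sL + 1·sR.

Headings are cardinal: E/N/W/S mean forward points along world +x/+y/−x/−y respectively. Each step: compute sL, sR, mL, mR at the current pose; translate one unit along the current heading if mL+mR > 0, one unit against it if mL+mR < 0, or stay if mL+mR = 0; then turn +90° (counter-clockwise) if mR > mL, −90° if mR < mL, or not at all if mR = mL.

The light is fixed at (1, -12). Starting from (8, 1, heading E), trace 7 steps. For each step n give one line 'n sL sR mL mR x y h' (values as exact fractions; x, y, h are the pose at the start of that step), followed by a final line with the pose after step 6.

0 120/289 24/37 -120/289 24/37 8 1 E
1 15/29 15/37 -15/29 15/37 9 1 N
2 120/149 24/49 -120/149 24/49 9 0 W
3 60/121 12/17 -60/121 12/17 10 0 S
4 120/269 120/181 -120/269 120/181 10 -1 E
5 15/26 5/12 -15/26 5/12 11 -1 N
6 24/29 8/15 -24/29 8/15 11 -2 W
final 12 -2 S

n=0: pose=(8,1,E); sL=120/289, sR=24/37; mL=-120/289, mR=24/37; mL+mR=2496/10693 → advance +1; mR−mL=11376/10693 → turn +1·90°
n=1: pose=(9,1,N); sL=15/29, sR=15/37; mL=-15/29, mR=15/37; mL+mR=-120/1073 → advance -1; mR−mL=990/1073 → turn +1·90°
n=2: pose=(9,0,W); sL=120/149, sR=24/49; mL=-120/149, mR=24/49; mL+mR=-2304/7301 → advance -1; mR−mL=9456/7301 → turn +1·90°
n=3: pose=(10,0,S); sL=60/121, sR=12/17; mL=-60/121, mR=12/17; mL+mR=432/2057 → advance +1; mR−mL=2472/2057 → turn +1·90°
n=4: pose=(10,-1,E); sL=120/269, sR=120/181; mL=-120/269, mR=120/181; mL+mR=10560/48689 → advance +1; mR−mL=54000/48689 → turn +1·90°
n=5: pose=(11,-1,N); sL=15/26, sR=5/12; mL=-15/26, mR=5/12; mL+mR=-25/156 → advance -1; mR−mL=155/156 → turn +1·90°
n=6: pose=(11,-2,W); sL=24/29, sR=8/15; mL=-24/29, mR=8/15; mL+mR=-128/435 → advance -1; mR−mL=592/435 → turn +1·90°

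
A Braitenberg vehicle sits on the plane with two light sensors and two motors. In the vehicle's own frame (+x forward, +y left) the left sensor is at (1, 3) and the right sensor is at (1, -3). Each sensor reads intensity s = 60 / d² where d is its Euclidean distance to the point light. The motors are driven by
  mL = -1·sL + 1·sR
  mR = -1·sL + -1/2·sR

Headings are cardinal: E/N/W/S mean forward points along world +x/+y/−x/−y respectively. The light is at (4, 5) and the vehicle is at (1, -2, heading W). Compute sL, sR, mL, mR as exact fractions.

15/29 15/8 315/232 -675/464

left sensor world pos  = (0, -5); dL² = 116
right sensor world pos = (0, 1); dR² = 32
sL = 60/116 = 15/29
sR = 60/32 = 15/8
mL = -1·sL + 1·sR = 315/232
mR = -1·sL + -1/2·sR = -675/464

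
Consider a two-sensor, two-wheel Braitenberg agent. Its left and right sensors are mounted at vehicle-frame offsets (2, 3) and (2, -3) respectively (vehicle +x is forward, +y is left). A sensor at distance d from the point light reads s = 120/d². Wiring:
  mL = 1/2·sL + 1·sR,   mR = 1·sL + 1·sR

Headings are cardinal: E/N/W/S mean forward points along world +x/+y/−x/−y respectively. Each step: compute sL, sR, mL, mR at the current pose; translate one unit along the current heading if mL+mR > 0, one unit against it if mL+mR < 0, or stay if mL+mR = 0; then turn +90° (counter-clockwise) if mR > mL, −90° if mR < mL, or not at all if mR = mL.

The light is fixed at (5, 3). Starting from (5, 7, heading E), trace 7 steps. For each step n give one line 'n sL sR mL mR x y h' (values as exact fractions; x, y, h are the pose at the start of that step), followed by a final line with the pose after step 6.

n=0: pose=(5,7,E); sL=120/53, sR=24; mL=1332/53, mR=1392/53; mL+mR=2724/53 → advance +1; mR−mL=60/53 → turn +1·90°
n=1: pose=(6,7,N); sL=3, sR=30/13; mL=99/26, mR=69/13; mL+mR=237/26 → advance +1; mR−mL=3/2 → turn +1·90°
n=2: pose=(6,8,W); sL=24, sR=24/13; mL=180/13, mR=336/13; mL+mR=516/13 → advance +1; mR−mL=12 → turn +1·90°
n=3: pose=(5,8,S); sL=20/3, sR=20/3; mL=10, mR=40/3; mL+mR=70/3 → advance +1; mR−mL=10/3 → turn +1·90°
n=4: pose=(5,7,E); sL=120/53, sR=24; mL=1332/53, mR=1392/53; mL+mR=2724/53 → advance +1; mR−mL=60/53 → turn +1·90°
n=5: pose=(6,7,N); sL=3, sR=30/13; mL=99/26, mR=69/13; mL+mR=237/26 → advance +1; mR−mL=3/2 → turn +1·90°
n=6: pose=(6,8,W); sL=24, sR=24/13; mL=180/13, mR=336/13; mL+mR=516/13 → advance +1; mR−mL=12 → turn +1·90°

0 120/53 24 1332/53 1392/53 5 7 E
1 3 30/13 99/26 69/13 6 7 N
2 24 24/13 180/13 336/13 6 8 W
3 20/3 20/3 10 40/3 5 8 S
4 120/53 24 1332/53 1392/53 5 7 E
5 3 30/13 99/26 69/13 6 7 N
6 24 24/13 180/13 336/13 6 8 W
final 5 8 S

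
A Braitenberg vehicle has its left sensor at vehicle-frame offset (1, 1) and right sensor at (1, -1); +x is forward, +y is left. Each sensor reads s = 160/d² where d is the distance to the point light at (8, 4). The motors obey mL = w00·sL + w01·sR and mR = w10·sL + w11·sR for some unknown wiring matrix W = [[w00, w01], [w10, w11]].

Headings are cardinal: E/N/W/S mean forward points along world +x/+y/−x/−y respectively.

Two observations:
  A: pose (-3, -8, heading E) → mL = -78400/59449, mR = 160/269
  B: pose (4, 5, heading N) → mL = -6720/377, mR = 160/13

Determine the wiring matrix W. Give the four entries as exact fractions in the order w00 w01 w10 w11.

-1 -1 0 1

obs A: pose=(-3,-8,E) → sL=160/221, sR=160/269, mL=-78400/59449, mR=160/269
obs B: pose=(4,5,N) → sL=160/29, sR=160/13, mL=-6720/377, mR=160/13
sensor matrix S = [[160/221, 160/269], [160/29, 160/13]]; det S = 126156800/22412273
solve [mL_A; mL_B] = S·[w00; w01] and [mR_A; mR_B] = S·[w10; w11]:
  w00 = -1, w01 = -1, w10 = 0, w11 = 1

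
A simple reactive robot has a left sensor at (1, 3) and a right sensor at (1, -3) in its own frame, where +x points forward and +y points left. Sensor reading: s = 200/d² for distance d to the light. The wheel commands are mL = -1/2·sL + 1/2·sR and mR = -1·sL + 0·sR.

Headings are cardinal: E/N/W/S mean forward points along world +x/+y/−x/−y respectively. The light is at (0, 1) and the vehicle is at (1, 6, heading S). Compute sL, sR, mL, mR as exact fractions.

25/4 10 15/8 -25/4

left sensor world pos  = (4, 5); dL² = 32
right sensor world pos = (-2, 5); dR² = 20
sL = 200/32 = 25/4
sR = 200/20 = 10
mL = -1/2·sL + 1/2·sR = 15/8
mR = -1·sL + 0·sR = -25/4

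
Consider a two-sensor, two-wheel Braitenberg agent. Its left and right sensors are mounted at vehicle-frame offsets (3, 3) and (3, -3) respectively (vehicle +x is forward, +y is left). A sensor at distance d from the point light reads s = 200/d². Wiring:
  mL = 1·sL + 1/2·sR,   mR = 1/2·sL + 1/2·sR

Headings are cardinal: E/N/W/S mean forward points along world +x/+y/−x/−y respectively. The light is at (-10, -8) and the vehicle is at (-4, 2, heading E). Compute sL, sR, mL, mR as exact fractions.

left sensor world pos  = (-1, 5); dL² = 250
right sensor world pos = (-1, -1); dR² = 130
sL = 200/250 = 4/5
sR = 200/130 = 20/13
mL = 1·sL + 1/2·sR = 102/65
mR = 1/2·sL + 1/2·sR = 76/65

4/5 20/13 102/65 76/65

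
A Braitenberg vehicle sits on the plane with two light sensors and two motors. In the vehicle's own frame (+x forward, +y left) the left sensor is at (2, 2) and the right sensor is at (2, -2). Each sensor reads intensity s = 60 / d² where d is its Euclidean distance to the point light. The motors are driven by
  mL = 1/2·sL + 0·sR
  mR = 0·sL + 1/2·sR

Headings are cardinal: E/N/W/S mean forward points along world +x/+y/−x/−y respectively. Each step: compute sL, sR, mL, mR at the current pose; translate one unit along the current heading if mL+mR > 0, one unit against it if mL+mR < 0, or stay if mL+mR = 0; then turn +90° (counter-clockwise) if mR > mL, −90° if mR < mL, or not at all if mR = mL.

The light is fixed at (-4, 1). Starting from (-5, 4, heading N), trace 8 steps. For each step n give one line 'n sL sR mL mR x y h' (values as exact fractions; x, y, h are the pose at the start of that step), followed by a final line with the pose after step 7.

n=0: pose=(-5,4,N); sL=30/17, sR=30/13; mL=15/17, mR=15/13; mL+mR=450/221 → advance +1; mR−mL=60/221 → turn +1·90°
n=1: pose=(-5,5,W); sL=60/13, sR=4/3; mL=30/13, mR=2/3; mL+mR=116/39 → advance +1; mR−mL=-64/39 → turn -1·90°
n=2: pose=(-6,5,N); sL=15/13, sR=5/3; mL=15/26, mR=5/6; mL+mR=55/39 → advance +1; mR−mL=10/39 → turn +1·90°
n=3: pose=(-6,6,W); sL=12/5, sR=12/13; mL=6/5, mR=6/13; mL+mR=108/65 → advance +1; mR−mL=-48/65 → turn -1·90°
n=4: pose=(-7,6,N); sL=30/37, sR=6/5; mL=15/37, mR=3/5; mL+mR=186/185 → advance +1; mR−mL=36/185 → turn +1·90°
n=5: pose=(-7,7,W); sL=60/41, sR=60/89; mL=30/41, mR=30/89; mL+mR=3900/3649 → advance +1; mR−mL=-1440/3649 → turn -1·90°
n=6: pose=(-8,7,N); sL=3/5, sR=15/17; mL=3/10, mR=15/34; mL+mR=63/85 → advance +1; mR−mL=12/85 → turn +1·90°
n=7: pose=(-8,8,W); sL=60/61, sR=20/39; mL=30/61, mR=10/39; mL+mR=1780/2379 → advance +1; mR−mL=-560/2379 → turn -1·90°

0 30/17 30/13 15/17 15/13 -5 4 N
1 60/13 4/3 30/13 2/3 -5 5 W
2 15/13 5/3 15/26 5/6 -6 5 N
3 12/5 12/13 6/5 6/13 -6 6 W
4 30/37 6/5 15/37 3/5 -7 6 N
5 60/41 60/89 30/41 30/89 -7 7 W
6 3/5 15/17 3/10 15/34 -8 7 N
7 60/61 20/39 30/61 10/39 -8 8 W
final -9 8 N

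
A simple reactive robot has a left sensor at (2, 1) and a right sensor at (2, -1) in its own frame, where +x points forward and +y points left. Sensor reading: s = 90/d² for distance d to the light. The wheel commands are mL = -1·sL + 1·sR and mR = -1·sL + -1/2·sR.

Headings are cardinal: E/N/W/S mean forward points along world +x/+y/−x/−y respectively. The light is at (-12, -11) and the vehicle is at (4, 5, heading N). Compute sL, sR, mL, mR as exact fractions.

10/61 90/613 -640/37393 -8875/37393

left sensor world pos  = (3, 7); dL² = 549
right sensor world pos = (5, 7); dR² = 613
sL = 90/549 = 10/61
sR = 90/613 = 90/613
mL = -1·sL + 1·sR = -640/37393
mR = -1·sL + -1/2·sR = -8875/37393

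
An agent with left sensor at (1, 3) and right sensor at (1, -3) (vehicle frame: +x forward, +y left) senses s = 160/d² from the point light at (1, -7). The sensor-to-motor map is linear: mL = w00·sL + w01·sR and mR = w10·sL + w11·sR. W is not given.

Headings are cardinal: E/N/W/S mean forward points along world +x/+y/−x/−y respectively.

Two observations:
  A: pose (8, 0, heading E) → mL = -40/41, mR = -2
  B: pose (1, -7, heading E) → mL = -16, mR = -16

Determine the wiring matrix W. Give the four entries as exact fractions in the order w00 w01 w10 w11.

-1 0 0 -1

obs A: pose=(8,0,E) → sL=40/41, sR=2, mL=-40/41, mR=-2
obs B: pose=(1,-7,E) → sL=16, sR=16, mL=-16, mR=-16
sensor matrix S = [[40/41, 2], [16, 16]]; det S = -672/41
solve [mL_A; mL_B] = S·[w00; w01] and [mR_A; mR_B] = S·[w10; w11]:
  w00 = -1, w01 = 0, w10 = 0, w11 = -1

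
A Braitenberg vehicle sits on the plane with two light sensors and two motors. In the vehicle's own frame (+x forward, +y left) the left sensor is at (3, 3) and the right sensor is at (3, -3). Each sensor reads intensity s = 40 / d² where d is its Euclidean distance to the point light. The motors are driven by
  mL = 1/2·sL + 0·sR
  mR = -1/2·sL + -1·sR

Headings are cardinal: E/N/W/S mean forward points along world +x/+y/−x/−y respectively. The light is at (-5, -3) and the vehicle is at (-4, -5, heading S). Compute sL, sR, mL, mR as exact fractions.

40/41 40/29 20/41 -2220/1189

left sensor world pos  = (-1, -8); dL² = 41
right sensor world pos = (-7, -8); dR² = 29
sL = 40/41 = 40/41
sR = 40/29 = 40/29
mL = 1/2·sL + 0·sR = 20/41
mR = -1/2·sL + -1·sR = -2220/1189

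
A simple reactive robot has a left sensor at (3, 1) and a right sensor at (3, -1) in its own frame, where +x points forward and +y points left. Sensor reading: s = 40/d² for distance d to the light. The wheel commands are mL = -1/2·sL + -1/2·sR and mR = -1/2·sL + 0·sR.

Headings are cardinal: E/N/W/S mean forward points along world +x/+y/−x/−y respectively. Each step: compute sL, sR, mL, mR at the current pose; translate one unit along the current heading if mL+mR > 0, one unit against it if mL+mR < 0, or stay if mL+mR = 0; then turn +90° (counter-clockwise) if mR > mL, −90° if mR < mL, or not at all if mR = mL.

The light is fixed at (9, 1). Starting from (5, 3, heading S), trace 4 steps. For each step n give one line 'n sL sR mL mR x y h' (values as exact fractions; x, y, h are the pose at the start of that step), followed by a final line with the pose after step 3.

0 4 20/13 -36/13 -2 5 3 S
1 40/17 8 -88/17 -20/17 5 4 E
2 5/9 10/13 -155/234 -5/18 4 4 N
3 8/13 40/73 -552/949 -4/13 4 3 W
final 5 3 S

n=0: pose=(5,3,S); sL=4, sR=20/13; mL=-36/13, mR=-2; mL+mR=-62/13 → advance -1; mR−mL=10/13 → turn +1·90°
n=1: pose=(5,4,E); sL=40/17, sR=8; mL=-88/17, mR=-20/17; mL+mR=-108/17 → advance -1; mR−mL=4 → turn +1·90°
n=2: pose=(4,4,N); sL=5/9, sR=10/13; mL=-155/234, mR=-5/18; mL+mR=-110/117 → advance -1; mR−mL=5/13 → turn +1·90°
n=3: pose=(4,3,W); sL=8/13, sR=40/73; mL=-552/949, mR=-4/13; mL+mR=-844/949 → advance -1; mR−mL=20/73 → turn +1·90°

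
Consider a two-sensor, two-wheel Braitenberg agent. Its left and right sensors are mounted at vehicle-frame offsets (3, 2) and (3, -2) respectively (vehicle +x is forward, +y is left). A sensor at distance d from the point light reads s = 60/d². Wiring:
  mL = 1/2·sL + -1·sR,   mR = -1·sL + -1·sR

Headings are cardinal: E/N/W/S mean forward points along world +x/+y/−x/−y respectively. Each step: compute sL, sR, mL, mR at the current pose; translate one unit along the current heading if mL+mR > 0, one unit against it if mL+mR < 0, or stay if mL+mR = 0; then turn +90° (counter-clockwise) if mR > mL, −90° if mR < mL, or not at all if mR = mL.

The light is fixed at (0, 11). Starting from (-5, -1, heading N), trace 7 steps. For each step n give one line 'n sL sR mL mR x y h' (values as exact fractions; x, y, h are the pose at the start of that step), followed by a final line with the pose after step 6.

n=0: pose=(-5,-1,N); sL=6/13, sR=2/3; mL=-17/39, mR=-44/39; mL+mR=-61/39 → advance -1; mR−mL=-9/13 → turn -1·90°
n=1: pose=(-5,-2,E); sL=12/25, sR=60/229; mL=-126/5725, mR=-4248/5725; mL+mR=-4374/5725 → advance -1; mR−mL=-18/25 → turn -1·90°
n=2: pose=(-6,-2,S); sL=15/68, sR=3/16; mL=-21/272, mR=-111/272; mL+mR=-33/68 → advance -1; mR−mL=-45/136 → turn -1·90°
n=3: pose=(-6,-1,W); sL=60/277, sR=60/181; mL=-11190/50137, mR=-27480/50137; mL+mR=-38670/50137 → advance -1; mR−mL=-90/277 → turn -1·90°
n=4: pose=(-5,-1,N); sL=6/13, sR=2/3; mL=-17/39, mR=-44/39; mL+mR=-61/39 → advance -1; mR−mL=-9/13 → turn -1·90°
n=5: pose=(-5,-2,E); sL=12/25, sR=60/229; mL=-126/5725, mR=-4248/5725; mL+mR=-4374/5725 → advance -1; mR−mL=-18/25 → turn -1·90°
n=6: pose=(-6,-2,S); sL=15/68, sR=3/16; mL=-21/272, mR=-111/272; mL+mR=-33/68 → advance -1; mR−mL=-45/136 → turn -1·90°

0 6/13 2/3 -17/39 -44/39 -5 -1 N
1 12/25 60/229 -126/5725 -4248/5725 -5 -2 E
2 15/68 3/16 -21/272 -111/272 -6 -2 S
3 60/277 60/181 -11190/50137 -27480/50137 -6 -1 W
4 6/13 2/3 -17/39 -44/39 -5 -1 N
5 12/25 60/229 -126/5725 -4248/5725 -5 -2 E
6 15/68 3/16 -21/272 -111/272 -6 -2 S
final -6 -1 W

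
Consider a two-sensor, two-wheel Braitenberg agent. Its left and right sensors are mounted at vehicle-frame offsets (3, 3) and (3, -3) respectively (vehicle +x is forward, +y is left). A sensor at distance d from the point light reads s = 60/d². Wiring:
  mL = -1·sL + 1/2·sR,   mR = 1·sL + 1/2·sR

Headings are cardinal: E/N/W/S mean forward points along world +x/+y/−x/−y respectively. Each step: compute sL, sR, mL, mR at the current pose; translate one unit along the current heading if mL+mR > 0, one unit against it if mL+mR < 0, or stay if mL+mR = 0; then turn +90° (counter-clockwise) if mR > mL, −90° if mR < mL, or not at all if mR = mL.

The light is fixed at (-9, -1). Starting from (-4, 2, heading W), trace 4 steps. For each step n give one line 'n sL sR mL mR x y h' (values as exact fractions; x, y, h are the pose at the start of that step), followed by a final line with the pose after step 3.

n=0: pose=(-4,2,W); sL=15, sR=3/2; mL=-57/4, mR=63/4; mL+mR=3/2 → advance +1; mR−mL=30 → turn +1·90°
n=1: pose=(-5,2,S); sL=60/49, sR=60; mL=1410/49, mR=1530/49; mL+mR=60 → advance +1; mR−mL=120/49 → turn +1·90°
n=2: pose=(-5,1,E); sL=30/37, sR=6/5; mL=-39/185, mR=261/185; mL+mR=6/5 → advance +1; mR−mL=60/37 → turn +1·90°
n=3: pose=(-4,1,N); sL=60/29, sR=60/89; mL=-4470/2581, mR=6210/2581; mL+mR=60/89 → advance +1; mR−mL=120/29 → turn +1·90°

0 15 3/2 -57/4 63/4 -4 2 W
1 60/49 60 1410/49 1530/49 -5 2 S
2 30/37 6/5 -39/185 261/185 -5 1 E
3 60/29 60/89 -4470/2581 6210/2581 -4 1 N
final -4 2 W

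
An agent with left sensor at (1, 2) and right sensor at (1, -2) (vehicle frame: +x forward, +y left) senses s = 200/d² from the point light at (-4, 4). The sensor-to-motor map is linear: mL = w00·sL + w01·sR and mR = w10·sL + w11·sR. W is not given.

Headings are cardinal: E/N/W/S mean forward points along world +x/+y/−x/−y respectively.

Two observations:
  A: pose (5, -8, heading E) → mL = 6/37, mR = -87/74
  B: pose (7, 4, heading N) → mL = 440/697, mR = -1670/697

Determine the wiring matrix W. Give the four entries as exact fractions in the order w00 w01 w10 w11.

1/2 -1/2 -1/2 -1

obs A: pose=(5,-8,E) → sL=1, sR=25/37, mL=6/37, mR=-87/74
obs B: pose=(7,4,N) → sL=100/41, sR=20/17, mL=440/697, mR=-1670/697
sensor matrix S = [[1, 25/37], [100/41, 20/17]]; det S = -12160/25789
solve [mL_A; mL_B] = S·[w00; w01] and [mR_A; mR_B] = S·[w10; w11]:
  w00 = 1/2, w01 = -1/2, w10 = -1/2, w11 = -1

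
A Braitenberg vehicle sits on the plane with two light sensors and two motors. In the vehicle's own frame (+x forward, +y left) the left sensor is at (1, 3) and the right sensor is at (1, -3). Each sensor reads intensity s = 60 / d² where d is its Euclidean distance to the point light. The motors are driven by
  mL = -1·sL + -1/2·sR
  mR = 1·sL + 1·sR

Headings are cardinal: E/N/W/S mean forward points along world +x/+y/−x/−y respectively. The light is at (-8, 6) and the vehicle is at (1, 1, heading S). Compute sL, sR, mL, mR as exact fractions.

left sensor world pos  = (4, 0); dL² = 180
right sensor world pos = (-2, 0); dR² = 72
sL = 60/180 = 1/3
sR = 60/72 = 5/6
mL = -1·sL + -1/2·sR = -3/4
mR = 1·sL + 1·sR = 7/6

1/3 5/6 -3/4 7/6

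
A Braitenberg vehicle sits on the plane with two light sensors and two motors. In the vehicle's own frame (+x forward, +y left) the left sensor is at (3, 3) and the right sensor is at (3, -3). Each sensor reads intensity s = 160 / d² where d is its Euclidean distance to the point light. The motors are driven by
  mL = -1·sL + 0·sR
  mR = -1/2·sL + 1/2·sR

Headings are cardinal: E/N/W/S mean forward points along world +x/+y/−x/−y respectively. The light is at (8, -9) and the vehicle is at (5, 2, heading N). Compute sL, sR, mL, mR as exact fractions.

20/29 40/49 -20/29 90/1421

left sensor world pos  = (2, 5); dL² = 232
right sensor world pos = (8, 5); dR² = 196
sL = 160/232 = 20/29
sR = 160/196 = 40/49
mL = -1·sL + 0·sR = -20/29
mR = -1/2·sL + 1/2·sR = 90/1421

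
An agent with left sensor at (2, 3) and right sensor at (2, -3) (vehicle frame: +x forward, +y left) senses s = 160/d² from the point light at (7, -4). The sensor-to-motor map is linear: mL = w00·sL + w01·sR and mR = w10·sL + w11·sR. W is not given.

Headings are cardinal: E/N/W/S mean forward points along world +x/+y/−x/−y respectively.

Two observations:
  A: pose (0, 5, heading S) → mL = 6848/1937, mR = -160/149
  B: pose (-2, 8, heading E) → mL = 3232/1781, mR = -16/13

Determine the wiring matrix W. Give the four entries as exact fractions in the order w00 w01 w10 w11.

1 1 0 -1

obs A: pose=(0,5,S) → sL=32/13, sR=160/149, mL=6848/1937, mR=-160/149
obs B: pose=(-2,8,E) → sL=80/137, sR=16/13, mL=3232/1781, mR=-16/13
sensor matrix S = [[32/13, 160/149], [80/137, 16/13]]; det S = 8288256/3449797
solve [mL_A; mL_B] = S·[w00; w01] and [mR_A; mR_B] = S·[w10; w11]:
  w00 = 1, w01 = 1, w10 = 0, w11 = -1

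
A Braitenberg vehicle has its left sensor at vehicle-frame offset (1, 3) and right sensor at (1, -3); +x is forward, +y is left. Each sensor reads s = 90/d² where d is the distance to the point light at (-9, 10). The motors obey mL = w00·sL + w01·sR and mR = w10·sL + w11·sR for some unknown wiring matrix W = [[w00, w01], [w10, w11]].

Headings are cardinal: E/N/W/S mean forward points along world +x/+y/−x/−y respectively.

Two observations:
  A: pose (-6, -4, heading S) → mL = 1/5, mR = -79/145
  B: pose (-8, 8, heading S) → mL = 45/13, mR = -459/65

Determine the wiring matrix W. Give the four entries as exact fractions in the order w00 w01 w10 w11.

0 1/2 -1 -1/2

obs A: pose=(-6,-4,S) → sL=10/29, sR=2/5, mL=1/5, mR=-79/145
obs B: pose=(-8,8,S) → sL=18/5, sR=90/13, mL=45/13, mR=-459/65
sensor matrix S = [[10/29, 2/5], [18/5, 90/13]]; det S = 8928/9425
solve [mL_A; mL_B] = S·[w00; w01] and [mR_A; mR_B] = S·[w10; w11]:
  w00 = 0, w01 = 1/2, w10 = -1, w11 = -1/2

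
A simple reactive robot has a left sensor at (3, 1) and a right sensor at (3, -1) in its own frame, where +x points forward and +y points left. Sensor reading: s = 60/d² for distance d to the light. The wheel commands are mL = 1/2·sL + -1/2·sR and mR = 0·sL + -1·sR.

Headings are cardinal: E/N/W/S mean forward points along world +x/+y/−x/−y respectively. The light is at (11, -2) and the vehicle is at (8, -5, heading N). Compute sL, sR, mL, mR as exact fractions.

left sensor world pos  = (7, -2); dL² = 16
right sensor world pos = (9, -2); dR² = 4
sL = 60/16 = 15/4
sR = 60/4 = 15
mL = 1/2·sL + -1/2·sR = -45/8
mR = 0·sL + -1·sR = -15

15/4 15 -45/8 -15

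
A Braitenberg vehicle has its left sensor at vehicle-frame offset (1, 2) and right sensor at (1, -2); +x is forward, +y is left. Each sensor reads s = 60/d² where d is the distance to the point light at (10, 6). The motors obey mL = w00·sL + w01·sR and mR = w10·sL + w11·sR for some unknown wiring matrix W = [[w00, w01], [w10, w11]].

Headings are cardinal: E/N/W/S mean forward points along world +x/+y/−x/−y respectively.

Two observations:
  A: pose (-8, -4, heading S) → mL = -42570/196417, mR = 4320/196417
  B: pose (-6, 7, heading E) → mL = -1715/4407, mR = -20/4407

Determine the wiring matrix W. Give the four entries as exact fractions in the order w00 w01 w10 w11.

obs A: pose=(-8,-4,S) → sL=60/377, sR=60/521, mL=-42570/196417, mR=4320/196417
obs B: pose=(-6,7,E) → sL=10/39, sR=30/113, mL=-1715/4407, mR=-20/4407
sensor matrix S = [[60/377, 60/521], [10/39, 30/113]]; det S = 282400/22195121
solve [mL_A; mL_B] = S·[w00; w01] and [mR_A; mR_B] = S·[w10; w11]:
  w00 = -1, w01 = -1/2, w10 = 1/2, w11 = -1/2

-1 -1/2 1/2 -1/2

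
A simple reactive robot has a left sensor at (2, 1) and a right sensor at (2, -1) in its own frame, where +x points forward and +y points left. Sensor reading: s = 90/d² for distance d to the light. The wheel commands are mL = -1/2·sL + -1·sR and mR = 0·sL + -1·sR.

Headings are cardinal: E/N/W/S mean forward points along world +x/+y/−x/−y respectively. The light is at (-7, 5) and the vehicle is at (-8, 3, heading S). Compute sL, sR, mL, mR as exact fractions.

left sensor world pos  = (-7, 1); dL² = 16
right sensor world pos = (-9, 1); dR² = 20
sL = 90/16 = 45/8
sR = 90/20 = 9/2
mL = -1/2·sL + -1·sR = -117/16
mR = 0·sL + -1·sR = -9/2

45/8 9/2 -117/16 -9/2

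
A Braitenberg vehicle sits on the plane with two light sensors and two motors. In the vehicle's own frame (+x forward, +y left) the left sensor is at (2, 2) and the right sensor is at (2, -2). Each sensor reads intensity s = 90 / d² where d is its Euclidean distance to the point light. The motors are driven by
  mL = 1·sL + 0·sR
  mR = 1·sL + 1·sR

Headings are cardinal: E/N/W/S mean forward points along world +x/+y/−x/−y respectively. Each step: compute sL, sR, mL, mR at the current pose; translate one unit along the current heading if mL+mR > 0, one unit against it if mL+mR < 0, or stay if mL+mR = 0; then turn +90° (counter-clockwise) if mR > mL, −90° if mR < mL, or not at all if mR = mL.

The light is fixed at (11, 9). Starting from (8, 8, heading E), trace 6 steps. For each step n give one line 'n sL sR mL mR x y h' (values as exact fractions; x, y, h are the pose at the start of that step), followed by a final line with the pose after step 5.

0 45 9 45 54 8 8 E
1 90/17 90 90/17 1620/17 9 8 N
2 9/2 9/2 9/2 9 9 9 W
3 18 90/29 18 612/29 8 9 S
4 45 9 45 54 8 8 E
5 90/17 90 90/17 1620/17 9 8 N
final 9 9 W

n=0: pose=(8,8,E); sL=45, sR=9; mL=45, mR=54; mL+mR=99 → advance +1; mR−mL=9 → turn +1·90°
n=1: pose=(9,8,N); sL=90/17, sR=90; mL=90/17, mR=1620/17; mL+mR=1710/17 → advance +1; mR−mL=90 → turn +1·90°
n=2: pose=(9,9,W); sL=9/2, sR=9/2; mL=9/2, mR=9; mL+mR=27/2 → advance +1; mR−mL=9/2 → turn +1·90°
n=3: pose=(8,9,S); sL=18, sR=90/29; mL=18, mR=612/29; mL+mR=1134/29 → advance +1; mR−mL=90/29 → turn +1·90°
n=4: pose=(8,8,E); sL=45, sR=9; mL=45, mR=54; mL+mR=99 → advance +1; mR−mL=9 → turn +1·90°
n=5: pose=(9,8,N); sL=90/17, sR=90; mL=90/17, mR=1620/17; mL+mR=1710/17 → advance +1; mR−mL=90 → turn +1·90°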